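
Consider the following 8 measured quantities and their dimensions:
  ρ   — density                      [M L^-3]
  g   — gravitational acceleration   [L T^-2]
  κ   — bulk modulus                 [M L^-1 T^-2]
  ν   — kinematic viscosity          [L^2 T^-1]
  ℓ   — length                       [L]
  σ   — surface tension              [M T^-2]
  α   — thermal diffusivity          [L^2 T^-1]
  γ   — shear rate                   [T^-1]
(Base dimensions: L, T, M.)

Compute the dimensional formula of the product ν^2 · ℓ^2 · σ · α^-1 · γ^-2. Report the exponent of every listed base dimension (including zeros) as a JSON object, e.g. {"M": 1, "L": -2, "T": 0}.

Write exponents as rows L,T,M / cols ρ,g,κ,ν,ℓ,σ,α,γ:
  L: [-3  1 -1  2  1  0  2  0]
  T: [ 0 -2 -2 -1  0 -2 -1 -1]
  M: [ 1  0  1  0  0  1  0  0]
  [L]: (2)·2+(2)·1+(1)·0+(-1)·2+(-2)·0 = 4
  [T]: (2)·-1+(2)·0+(1)·-2+(-1)·-1+(-2)·-1 = -1
  [M]: (2)·0+(2)·0+(1)·1+(-1)·0+(-2)·0 = 1
⇒ L^4 T^-1 M

{"L": 4, "T": -1, "M": 1}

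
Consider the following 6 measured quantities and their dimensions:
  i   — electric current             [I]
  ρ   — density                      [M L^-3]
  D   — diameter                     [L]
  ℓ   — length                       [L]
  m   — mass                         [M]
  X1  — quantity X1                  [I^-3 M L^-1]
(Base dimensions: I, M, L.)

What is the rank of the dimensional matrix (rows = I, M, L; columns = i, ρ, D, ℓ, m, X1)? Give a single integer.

3

Write exponents as rows I,M,L / cols i,ρ,D,ℓ,m,X1:
  I: [ 1  0  0  0  0 -3]
  M: [ 0  1  0  0  1  1]
  L: [ 0 -3  1  1  0 -1]
RREF → pivots at {i,ρ,D} ⇒ r = 3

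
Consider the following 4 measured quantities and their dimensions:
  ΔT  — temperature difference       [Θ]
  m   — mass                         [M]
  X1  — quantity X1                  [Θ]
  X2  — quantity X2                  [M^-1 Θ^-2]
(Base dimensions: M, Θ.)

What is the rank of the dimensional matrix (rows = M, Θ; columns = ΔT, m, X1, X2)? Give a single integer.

Write exponents as rows M,Θ / cols ΔT,m,X1,X2:
  M: [ 0  1  0 -1]
  Θ: [ 1  0  1 -2]
Row reduction gives pivot columns ΔT,m; rank = 2

2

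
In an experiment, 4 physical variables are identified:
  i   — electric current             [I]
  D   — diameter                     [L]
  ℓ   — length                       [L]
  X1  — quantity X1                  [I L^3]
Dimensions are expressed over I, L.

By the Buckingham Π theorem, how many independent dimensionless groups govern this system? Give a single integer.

2

Exponent matrix [I,L] × [i,D,ℓ,X1]:
  I: [ 1  0  0  1]
  L: [ 0  1  1  3]
Echelon form has 2 nonzero rows (pivots: i,D)
n=4, r=2 ⇒ 2 dimensionless groups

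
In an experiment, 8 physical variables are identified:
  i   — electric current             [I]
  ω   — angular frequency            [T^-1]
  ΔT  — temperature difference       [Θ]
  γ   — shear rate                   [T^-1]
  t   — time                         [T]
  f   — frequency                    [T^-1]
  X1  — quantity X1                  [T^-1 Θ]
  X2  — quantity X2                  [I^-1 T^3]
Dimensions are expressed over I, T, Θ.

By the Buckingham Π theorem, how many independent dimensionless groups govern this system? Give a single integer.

Write exponents as rows I,T,Θ / cols i,ω,ΔT,γ,t,f,X1,X2:
  I: [ 1  0  0  0  0  0  0 -1]
  T: [ 0 -1  0 -1  1 -1 -1  3]
  Θ: [ 0  0  1  0  0  0  1  0]
Echelon form has 3 nonzero rows (pivots: i,ω,ΔT)
Π count = n − r = 8 − 3 = 5

5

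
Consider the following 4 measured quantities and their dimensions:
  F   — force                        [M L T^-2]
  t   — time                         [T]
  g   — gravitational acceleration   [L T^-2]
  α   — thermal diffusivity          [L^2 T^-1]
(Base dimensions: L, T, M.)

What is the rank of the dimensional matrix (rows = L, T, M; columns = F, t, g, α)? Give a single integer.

Dimensional matrix (L×T×M by F×t×g×α):
  L: [ 1  0  1  2]
  T: [-2  1 -2 -1]
  M: [ 1  0  0  0]
Row reduction gives pivot columns F,t,g; rank = 3

3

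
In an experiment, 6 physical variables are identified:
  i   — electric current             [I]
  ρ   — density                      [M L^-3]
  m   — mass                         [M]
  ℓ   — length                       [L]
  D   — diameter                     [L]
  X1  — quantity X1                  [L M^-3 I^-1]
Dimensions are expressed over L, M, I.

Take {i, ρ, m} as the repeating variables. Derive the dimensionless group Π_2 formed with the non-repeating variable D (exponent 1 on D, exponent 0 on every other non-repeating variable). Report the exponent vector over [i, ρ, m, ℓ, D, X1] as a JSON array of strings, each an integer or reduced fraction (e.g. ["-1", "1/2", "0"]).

["0", "1/3", "-1/3", "0", "1", "0"]

Write exponents as rows L,M,I / cols i,ρ,m,ℓ,D,X1:
  L: [ 0 -3  0  1  1  1]
  M: [ 0  1  1  0  0 -3]
  I: [ 1  0  0  0  0 -1]
RREF → pivots at {i,ρ,m} ⇒ r = 3
Repeat: i,ρ,m; free: ℓ,D,X1
RREF:
  r0: [   1    0    0    0    0   -1]
  r1: [   0    1    0 -1/3 -1/3 -1/3]
  r2: [   0    0    1  1/3  1/3 -8/3]
Fix exponent of D at 1, ℓ at 0, X1 at 0; solve each RREF row for its pivot's exponent:
  r0: exp(i) + (0)·1 = 0 ⇒ exp(i) = 0
  r1: exp(ρ) + (-1/3)·1 = 0 ⇒ exp(ρ) = 1/3
  r2: exp(m) + (1/3)·1 = 0 ⇒ exp(m) = -1/3
Π_2 = ρ^(1/3) · m^(-1/3) · D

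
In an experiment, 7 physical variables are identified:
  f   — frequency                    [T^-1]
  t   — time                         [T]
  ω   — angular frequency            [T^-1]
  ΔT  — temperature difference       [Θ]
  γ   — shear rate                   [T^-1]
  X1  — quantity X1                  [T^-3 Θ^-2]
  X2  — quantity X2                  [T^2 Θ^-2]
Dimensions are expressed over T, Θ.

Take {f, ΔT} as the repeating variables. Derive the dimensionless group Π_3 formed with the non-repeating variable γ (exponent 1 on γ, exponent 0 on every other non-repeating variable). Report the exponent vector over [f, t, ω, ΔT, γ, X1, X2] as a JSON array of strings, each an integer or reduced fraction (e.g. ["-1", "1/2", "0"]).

["-1", "0", "0", "0", "1", "0", "0"]

Write exponents as rows T,Θ / cols f,t,ω,ΔT,γ,X1,X2:
  T: [-1  1 -1  0 -1 -3  2]
  Θ: [ 0  0  0  1  0 -2 -2]
Echelon form has 2 nonzero rows (pivots: f,ΔT)
Repeat: f,ΔT; free: t,ω,γ,X1,X2
RREF:
  r0: [   1   -1    1    0    1    3   -2]
  r1: [   0    0    0    1    0   -2   -2]
Fix exponent of γ at 1, t at 0, ω at 0, X1 at 0, X2 at 0; solve each RREF row for its pivot's exponent:
  r0: exp(f) + (1)·1 = 0 ⇒ exp(f) = -1
  r1: exp(ΔT) + (0)·1 = 0 ⇒ exp(ΔT) = 0
Π_3 = f^-1 · γ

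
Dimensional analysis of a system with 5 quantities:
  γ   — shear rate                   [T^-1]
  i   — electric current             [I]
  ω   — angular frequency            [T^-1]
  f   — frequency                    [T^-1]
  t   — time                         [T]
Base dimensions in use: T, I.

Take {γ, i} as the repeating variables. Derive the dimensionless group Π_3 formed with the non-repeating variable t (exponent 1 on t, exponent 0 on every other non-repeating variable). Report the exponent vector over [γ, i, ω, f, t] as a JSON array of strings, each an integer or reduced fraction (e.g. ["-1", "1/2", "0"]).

Write exponents as rows T,I / cols γ,i,ω,f,t:
  T: [-1  0 -1 -1  1]
  I: [ 0  1  0  0  0]
RREF → pivots at {γ,i} ⇒ r = 2
Repeat: γ,i; free: ω,f,t
RREF:
  r0: [   1    0    1    1   -1]
  r1: [   0    1    0    0    0]
Fix exponent of t at 1, ω at 0, f at 0; solve each RREF row for its pivot's exponent:
  r0: exp(γ) + (-1)·1 = 0 ⇒ exp(γ) = 1
  r1: exp(i) + (0)·1 = 0 ⇒ exp(i) = 0
Π_3 = γ · t

["1", "0", "0", "0", "1"]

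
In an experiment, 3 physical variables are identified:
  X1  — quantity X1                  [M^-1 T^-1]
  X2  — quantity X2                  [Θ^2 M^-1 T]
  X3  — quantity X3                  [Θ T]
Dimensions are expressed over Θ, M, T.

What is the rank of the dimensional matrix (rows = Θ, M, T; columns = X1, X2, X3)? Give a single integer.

Exponent matrix [Θ,M,T] × [X1,X2,X3]:
  Θ: [ 0  2  1]
  M: [-1 -1  0]
  T: [-1  1  1]
Row reduction gives pivot columns X1,X2; rank = 2

2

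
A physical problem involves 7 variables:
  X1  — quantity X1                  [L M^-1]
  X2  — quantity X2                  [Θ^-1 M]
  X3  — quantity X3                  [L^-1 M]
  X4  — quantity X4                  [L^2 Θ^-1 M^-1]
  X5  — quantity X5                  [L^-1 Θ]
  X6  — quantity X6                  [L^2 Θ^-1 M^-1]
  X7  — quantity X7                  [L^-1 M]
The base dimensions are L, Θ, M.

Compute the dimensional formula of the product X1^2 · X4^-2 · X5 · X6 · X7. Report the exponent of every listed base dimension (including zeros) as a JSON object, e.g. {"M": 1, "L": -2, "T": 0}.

{"L": -2, "Θ": 2, "M": 0}

Exponent matrix [L,Θ,M] × [X1,X2,X3,X4,X5,X6,X7]:
  L: [ 1  0 -1  2 -1  2 -1]
  Θ: [ 0 -1  0 -1  1 -1  0]
  M: [-1  1  1 -1  0 -1  1]
  [L]: (2)·1+(-2)·2+(1)·-1+(1)·2+(1)·-1 = -2
  [Θ]: (2)·0+(-2)·-1+(1)·1+(1)·-1+(1)·0 = 2
  [M]: (2)·-1+(-2)·-1+(1)·0+(1)·-1+(1)·1 = 0
⇒ L^-2 Θ^2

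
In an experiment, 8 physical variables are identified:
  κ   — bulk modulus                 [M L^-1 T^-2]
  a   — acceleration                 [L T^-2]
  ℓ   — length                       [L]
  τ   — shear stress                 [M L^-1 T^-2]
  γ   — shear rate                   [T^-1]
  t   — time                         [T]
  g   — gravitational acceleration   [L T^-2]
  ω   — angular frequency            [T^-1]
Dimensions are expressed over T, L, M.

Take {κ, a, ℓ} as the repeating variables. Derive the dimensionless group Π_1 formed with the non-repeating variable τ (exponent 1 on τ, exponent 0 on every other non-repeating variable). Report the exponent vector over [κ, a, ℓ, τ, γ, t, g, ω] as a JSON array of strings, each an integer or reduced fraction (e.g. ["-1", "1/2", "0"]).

Dimensional matrix (T×L×M by κ×a×ℓ×τ×γ×t×g×ω):
  T: [-2 -2  0 -2 -1  1 -2 -1]
  L: [-1  1  1 -1  0  0  1  0]
  M: [ 1  0  0  1  0  0  0  0]
Row reduction gives pivot columns κ,a,ℓ; rank = 3
Repeat: κ,a,ℓ; free: τ,γ,t,g,ω
RREF:
  r0: [   1    0    0    1    0    0    0    0]
  r1: [   0    1    0    0  1/2 -1/2    1  1/2]
  r2: [   0    0    1    0 -1/2  1/2    0 -1/2]
Fix exponent of τ at 1, γ at 0, t at 0, g at 0, ω at 0; solve each RREF row for its pivot's exponent:
  r0: exp(κ) + (1)·1 = 0 ⇒ exp(κ) = -1
  r1: exp(a) + (0)·1 = 0 ⇒ exp(a) = 0
  r2: exp(ℓ) + (0)·1 = 0 ⇒ exp(ℓ) = 0
Π_1 = κ^-1 · τ

["-1", "0", "0", "1", "0", "0", "0", "0"]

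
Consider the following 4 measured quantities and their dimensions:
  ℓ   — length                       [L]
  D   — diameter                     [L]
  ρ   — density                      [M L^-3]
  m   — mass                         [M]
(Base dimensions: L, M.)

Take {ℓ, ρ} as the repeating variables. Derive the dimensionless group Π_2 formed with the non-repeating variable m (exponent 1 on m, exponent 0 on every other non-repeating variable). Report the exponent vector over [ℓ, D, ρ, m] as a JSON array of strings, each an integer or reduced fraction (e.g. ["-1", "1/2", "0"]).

["-3", "0", "-1", "1"]

Dimensional matrix (L×M by ℓ×D×ρ×m):
  L: [ 1  1 -3  0]
  M: [ 0  0  1  1]
RREF → pivots at {ℓ,ρ} ⇒ r = 2
Pivot set = {ℓ,ρ}, free = {D,m}
RREF:
  r0: [   1    1    0    3]
  r1: [   0    0    1    1]
Fix exponent of m at 1, D at 0; solve each RREF row for its pivot's exponent:
  r0: exp(ℓ) + (3)·1 = 0 ⇒ exp(ℓ) = -3
  r1: exp(ρ) + (1)·1 = 0 ⇒ exp(ρ) = -1
Π_2 = ℓ^-3 · ρ^-1 · m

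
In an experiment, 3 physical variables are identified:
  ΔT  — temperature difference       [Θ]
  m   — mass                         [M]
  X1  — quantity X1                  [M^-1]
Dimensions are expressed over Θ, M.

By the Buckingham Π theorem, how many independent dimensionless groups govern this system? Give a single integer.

Dimensional matrix (Θ×M by ΔT×m×X1):
  Θ: [ 1  0  0]
  M: [ 0  1 -1]
RREF → pivots at {ΔT,m} ⇒ r = 2
n=3, r=2 ⇒ 1 dimensionless group

1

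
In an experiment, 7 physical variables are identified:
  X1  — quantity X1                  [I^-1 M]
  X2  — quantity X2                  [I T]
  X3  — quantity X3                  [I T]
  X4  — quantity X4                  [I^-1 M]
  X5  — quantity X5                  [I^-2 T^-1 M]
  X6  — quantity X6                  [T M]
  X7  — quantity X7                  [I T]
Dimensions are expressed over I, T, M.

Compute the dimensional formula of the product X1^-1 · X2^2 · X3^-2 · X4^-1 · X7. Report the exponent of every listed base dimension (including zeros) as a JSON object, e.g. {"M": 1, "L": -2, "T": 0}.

{"I": 3, "T": 1, "M": -2}

Dimensional matrix (I×T×M by X1×X2×X3×X4×X5×X6×X7):
  I: [-1  1  1 -1 -2  0  1]
  T: [ 0  1  1  0 -1  1  1]
  M: [ 1  0  0  1  1  1  0]
  [I]: (-1)·-1+(2)·1+(-2)·1+(-1)·-1+(1)·1 = 3
  [T]: (-1)·0+(2)·1+(-2)·1+(-1)·0+(1)·1 = 1
  [M]: (-1)·1+(2)·0+(-2)·0+(-1)·1+(1)·0 = -2
⇒ I^3 T M^-2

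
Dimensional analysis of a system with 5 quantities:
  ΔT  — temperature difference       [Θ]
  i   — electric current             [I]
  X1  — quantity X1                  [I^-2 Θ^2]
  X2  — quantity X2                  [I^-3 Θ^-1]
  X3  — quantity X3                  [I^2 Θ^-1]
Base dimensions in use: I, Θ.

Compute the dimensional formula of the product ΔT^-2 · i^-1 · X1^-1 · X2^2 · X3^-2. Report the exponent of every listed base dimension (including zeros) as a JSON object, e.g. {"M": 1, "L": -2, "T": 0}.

Write exponents as rows I,Θ / cols ΔT,i,X1,X2,X3:
  I: [ 0  1 -2 -3  2]
  Θ: [ 1  0  2 -1 -1]
  [I]: (-2)·0+(-1)·1+(-1)·-2+(2)·-3+(-2)·2 = -9
  [Θ]: (-2)·1+(-1)·0+(-1)·2+(2)·-1+(-2)·-1 = -4
⇒ I^-9 Θ^-4

{"I": -9, "Θ": -4}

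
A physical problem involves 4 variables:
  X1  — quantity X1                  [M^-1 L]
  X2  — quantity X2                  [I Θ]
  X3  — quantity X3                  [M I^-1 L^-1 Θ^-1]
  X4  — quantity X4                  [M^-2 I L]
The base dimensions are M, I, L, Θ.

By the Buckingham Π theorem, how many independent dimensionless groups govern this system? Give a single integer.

1

Write exponents as rows M,I,L,Θ / cols X1,X2,X3,X4:
  M: [-1  0  1 -2]
  I: [ 0  1 -1  1]
  L: [ 1  0 -1  1]
  Θ: [ 0  1 -1  0]
RREF → pivots at {X1,X2,X4} ⇒ r = 3
n=4, r=3 ⇒ 1 dimensionless group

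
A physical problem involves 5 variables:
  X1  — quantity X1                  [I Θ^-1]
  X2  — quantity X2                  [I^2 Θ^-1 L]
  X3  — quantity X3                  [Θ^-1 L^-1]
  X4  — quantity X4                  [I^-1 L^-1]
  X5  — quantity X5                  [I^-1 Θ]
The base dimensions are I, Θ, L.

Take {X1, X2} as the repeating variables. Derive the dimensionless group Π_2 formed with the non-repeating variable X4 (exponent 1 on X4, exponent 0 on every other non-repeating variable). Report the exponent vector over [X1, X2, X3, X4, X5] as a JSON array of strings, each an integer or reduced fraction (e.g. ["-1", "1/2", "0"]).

["-1", "1", "0", "1", "0"]

Dimensional matrix (I×Θ×L by X1×X2×X3×X4×X5):
  I: [ 1  2  0 -1 -1]
  Θ: [-1 -1 -1  0  1]
  L: [ 0  1 -1 -1  0]
Row reduction gives pivot columns X1,X2; rank = 2
Pivot set = {X1,X2}, free = {X3,X4,X5}
RREF:
  r0: [   1    0    2    1   -1]
  r1: [   0    1   -1   -1    0]
  r2: [   0    0    0    0    0]
Fix exponent of X4 at 1, X3 at 0, X5 at 0; solve each RREF row for its pivot's exponent:
  r0: exp(X1) + (1)·1 = 0 ⇒ exp(X1) = -1
  r1: exp(X2) + (-1)·1 = 0 ⇒ exp(X2) = 1
Π_2 = X1^-1 · X2 · X4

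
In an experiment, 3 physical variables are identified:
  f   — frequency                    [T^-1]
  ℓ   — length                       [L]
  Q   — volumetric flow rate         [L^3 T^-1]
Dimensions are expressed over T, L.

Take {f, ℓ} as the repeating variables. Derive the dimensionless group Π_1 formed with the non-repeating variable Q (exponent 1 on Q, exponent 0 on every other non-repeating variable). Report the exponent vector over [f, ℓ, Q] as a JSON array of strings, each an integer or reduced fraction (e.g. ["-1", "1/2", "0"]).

Dimensional matrix (T×L by f×ℓ×Q):
  T: [-1  0 -1]
  L: [ 0  1  3]
Echelon form has 2 nonzero rows (pivots: f,ℓ)
Repeat: f,ℓ; free: Q
RREF:
  r0: [   1    0    1]
  r1: [   0    1    3]
Fix exponent of Q at 1; solve each RREF row for its pivot's exponent:
  r0: exp(f) + (1)·1 = 0 ⇒ exp(f) = -1
  r1: exp(ℓ) + (3)·1 = 0 ⇒ exp(ℓ) = -3
Π_1 = f^-1 · ℓ^-3 · Q

["-1", "-3", "1"]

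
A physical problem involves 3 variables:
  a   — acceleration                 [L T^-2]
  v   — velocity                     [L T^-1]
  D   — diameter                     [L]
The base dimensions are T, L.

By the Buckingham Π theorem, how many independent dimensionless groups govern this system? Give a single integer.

1

Exponent matrix [T,L] × [a,v,D]:
  T: [-2 -1  0]
  L: [ 1  1  1]
Row reduction gives pivot columns a,v; rank = 2
Π count = n − r = 3 − 2 = 1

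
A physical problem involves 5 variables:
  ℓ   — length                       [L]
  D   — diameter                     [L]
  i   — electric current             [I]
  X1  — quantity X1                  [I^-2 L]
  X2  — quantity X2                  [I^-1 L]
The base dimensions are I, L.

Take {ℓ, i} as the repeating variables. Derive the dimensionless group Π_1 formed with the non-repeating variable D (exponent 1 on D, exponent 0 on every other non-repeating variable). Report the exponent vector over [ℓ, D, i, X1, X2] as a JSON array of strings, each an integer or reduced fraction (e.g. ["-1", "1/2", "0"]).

["-1", "1", "0", "0", "0"]

Exponent matrix [I,L] × [ℓ,D,i,X1,X2]:
  I: [ 0  0  1 -2 -1]
  L: [ 1  1  0  1  1]
Row reduction gives pivot columns ℓ,i; rank = 2
Pivot set = {ℓ,i}, free = {D,X1,X2}
RREF:
  r0: [   1    1    0    1    1]
  r1: [   0    0    1   -2   -1]
Fix exponent of D at 1, X1 at 0, X2 at 0; solve each RREF row for its pivot's exponent:
  r0: exp(ℓ) + (1)·1 = 0 ⇒ exp(ℓ) = -1
  r1: exp(i) + (0)·1 = 0 ⇒ exp(i) = 0
Π_1 = ℓ^-1 · D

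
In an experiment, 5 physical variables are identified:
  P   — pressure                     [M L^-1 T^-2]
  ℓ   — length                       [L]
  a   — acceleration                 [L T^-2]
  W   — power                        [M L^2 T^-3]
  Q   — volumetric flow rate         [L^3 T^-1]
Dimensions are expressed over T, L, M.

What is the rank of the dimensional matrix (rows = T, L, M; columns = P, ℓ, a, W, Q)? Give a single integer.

Dimensional matrix (T×L×M by P×ℓ×a×W×Q):
  T: [-2  0 -2 -3 -1]
  L: [-1  1  1  2  3]
  M: [ 1  0  0  1  0]
RREF → pivots at {P,ℓ,a} ⇒ r = 3

3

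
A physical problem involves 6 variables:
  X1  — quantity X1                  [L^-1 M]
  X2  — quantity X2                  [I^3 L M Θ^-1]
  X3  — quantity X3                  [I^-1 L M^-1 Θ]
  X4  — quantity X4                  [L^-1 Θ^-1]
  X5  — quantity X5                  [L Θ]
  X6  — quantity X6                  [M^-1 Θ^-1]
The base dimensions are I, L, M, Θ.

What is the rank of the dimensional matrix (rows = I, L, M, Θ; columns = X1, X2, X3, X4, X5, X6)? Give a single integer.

3

Write exponents as rows I,L,M,Θ / cols X1,X2,X3,X4,X5,X6:
  I: [ 0  3 -1  0  0  0]
  L: [-1  1  1 -1  1  0]
  M: [ 1  1 -1  0  0 -1]
  Θ: [ 0 -1  1 -1  1 -1]
RREF → pivots at {X1,X2,X3} ⇒ r = 3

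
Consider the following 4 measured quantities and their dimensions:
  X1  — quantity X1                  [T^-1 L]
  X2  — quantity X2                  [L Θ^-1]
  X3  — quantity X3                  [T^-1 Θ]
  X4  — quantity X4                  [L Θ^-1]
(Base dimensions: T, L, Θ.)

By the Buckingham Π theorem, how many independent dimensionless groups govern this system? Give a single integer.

2

Write exponents as rows T,L,Θ / cols X1,X2,X3,X4:
  T: [-1  0 -1  0]
  L: [ 1  1  0  1]
  Θ: [ 0 -1  1 -1]
RREF → pivots at {X1,X2} ⇒ r = 2
Π count = n − r = 4 − 2 = 2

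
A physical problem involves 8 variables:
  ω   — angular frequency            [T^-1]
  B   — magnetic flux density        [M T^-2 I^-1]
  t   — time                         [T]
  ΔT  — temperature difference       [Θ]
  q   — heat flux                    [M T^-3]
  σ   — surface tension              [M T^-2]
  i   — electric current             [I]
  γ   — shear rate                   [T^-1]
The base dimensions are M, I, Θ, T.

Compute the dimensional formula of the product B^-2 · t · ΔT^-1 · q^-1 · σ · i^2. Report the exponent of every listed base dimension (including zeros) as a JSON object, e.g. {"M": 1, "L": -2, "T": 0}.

Exponent matrix [M,I,Θ,T] × [ω,B,t,ΔT,q,σ,i,γ]:
  M: [ 0  1  0  0  1  1  0  0]
  I: [ 0 -1  0  0  0  0  1  0]
  Θ: [ 0  0  0  1  0  0  0  0]
  T: [-1 -2  1  0 -3 -2  0 -1]
  [M]: (-2)·1+(1)·0+(-1)·0+(-1)·1+(1)·1+(2)·0 = -2
  [I]: (-2)·-1+(1)·0+(-1)·0+(-1)·0+(1)·0+(2)·1 = 4
  [Θ]: (-2)·0+(1)·0+(-1)·1+(-1)·0+(1)·0+(2)·0 = -1
  [T]: (-2)·-2+(1)·1+(-1)·0+(-1)·-3+(1)·-2+(2)·0 = 6
⇒ M^-2 I^4 Θ^-1 T^6

{"M": -2, "I": 4, "Θ": -1, "T": 6}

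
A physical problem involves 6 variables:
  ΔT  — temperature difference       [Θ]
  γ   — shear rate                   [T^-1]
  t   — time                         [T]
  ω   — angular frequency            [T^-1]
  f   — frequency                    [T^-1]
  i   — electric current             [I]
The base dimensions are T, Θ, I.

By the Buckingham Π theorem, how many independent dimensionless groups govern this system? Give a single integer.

Dimensional matrix (T×Θ×I by ΔT×γ×t×ω×f×i):
  T: [ 0 -1  1 -1 -1  0]
  Θ: [ 1  0  0  0  0  0]
  I: [ 0  0  0  0  0  1]
RREF → pivots at {ΔT,γ,i} ⇒ r = 3
n=6, r=3 ⇒ 3 dimensionless groups

3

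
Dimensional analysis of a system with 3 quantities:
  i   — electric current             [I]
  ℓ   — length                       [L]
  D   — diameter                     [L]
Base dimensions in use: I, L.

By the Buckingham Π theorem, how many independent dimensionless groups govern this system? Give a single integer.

Dimensional matrix (I×L by i×ℓ×D):
  I: [ 1  0  0]
  L: [ 0  1  1]
Row reduction gives pivot columns i,ℓ; rank = 2
n=3, r=2 ⇒ 1 dimensionless group

1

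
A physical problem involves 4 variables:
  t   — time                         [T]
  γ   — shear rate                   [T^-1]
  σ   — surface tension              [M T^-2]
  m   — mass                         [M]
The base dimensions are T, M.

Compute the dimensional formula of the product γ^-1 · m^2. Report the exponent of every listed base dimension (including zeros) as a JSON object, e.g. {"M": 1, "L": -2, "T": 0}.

Dimensional matrix (T×M by t×γ×σ×m):
  T: [ 1 -1 -2  0]
  M: [ 0  0  1  1]
  [T]: (-1)·-1+(2)·0 = 1
  [M]: (-1)·0+(2)·1 = 2
⇒ T M^2

{"T": 1, "M": 2}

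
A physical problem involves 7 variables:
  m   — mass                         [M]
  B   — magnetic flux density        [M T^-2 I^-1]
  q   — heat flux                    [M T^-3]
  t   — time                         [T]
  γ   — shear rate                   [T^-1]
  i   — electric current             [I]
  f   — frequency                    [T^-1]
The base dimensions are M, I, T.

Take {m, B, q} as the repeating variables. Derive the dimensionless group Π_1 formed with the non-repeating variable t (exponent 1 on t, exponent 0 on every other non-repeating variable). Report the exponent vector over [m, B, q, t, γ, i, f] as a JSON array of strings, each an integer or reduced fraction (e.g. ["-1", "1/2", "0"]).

["-1/3", "0", "1/3", "1", "0", "0", "0"]

Write exponents as rows M,I,T / cols m,B,q,t,γ,i,f:
  M: [ 1  1  1  0  0  0  0]
  I: [ 0 -1  0  0  0  1  0]
  T: [ 0 -2 -3  1 -1  0 -1]
Echelon form has 3 nonzero rows (pivots: m,B,q)
Repeat: m,B,q; free: t,γ,i,f
RREF:
  r0: [   1    0    0  1/3 -1/3  1/3 -1/3]
  r1: [   0    1    0    0    0   -1    0]
  r2: [   0    0    1 -1/3  1/3  2/3  1/3]
Fix exponent of t at 1, γ at 0, i at 0, f at 0; solve each RREF row for its pivot's exponent:
  r0: exp(m) + (1/3)·1 = 0 ⇒ exp(m) = -1/3
  r1: exp(B) + (0)·1 = 0 ⇒ exp(B) = 0
  r2: exp(q) + (-1/3)·1 = 0 ⇒ exp(q) = 1/3
Π_1 = m^(-1/3) · q^(1/3) · t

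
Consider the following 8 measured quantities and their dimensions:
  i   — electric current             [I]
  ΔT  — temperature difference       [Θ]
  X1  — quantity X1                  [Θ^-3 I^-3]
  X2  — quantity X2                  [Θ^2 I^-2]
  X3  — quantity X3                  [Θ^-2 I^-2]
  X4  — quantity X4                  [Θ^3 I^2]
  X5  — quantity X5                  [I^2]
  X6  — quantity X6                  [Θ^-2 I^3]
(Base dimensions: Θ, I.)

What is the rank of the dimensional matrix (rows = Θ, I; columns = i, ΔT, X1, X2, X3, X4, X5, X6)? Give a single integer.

2

Dimensional matrix (Θ×I by i×ΔT×X1×X2×X3×X4×X5×X6):
  Θ: [ 0  1 -3  2 -2  3  0 -2]
  I: [ 1  0 -3 -2 -2  2  2  3]
Echelon form has 2 nonzero rows (pivots: i,ΔT)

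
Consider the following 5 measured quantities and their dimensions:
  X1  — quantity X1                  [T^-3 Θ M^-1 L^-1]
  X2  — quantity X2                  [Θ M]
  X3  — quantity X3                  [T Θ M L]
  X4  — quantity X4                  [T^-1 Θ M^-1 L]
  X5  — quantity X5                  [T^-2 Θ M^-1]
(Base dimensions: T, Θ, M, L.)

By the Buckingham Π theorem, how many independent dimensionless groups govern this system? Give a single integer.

2

Exponent matrix [T,Θ,M,L] × [X1,X2,X3,X4,X5]:
  T: [-3  0  1 -1 -2]
  Θ: [ 1  1  1  1  1]
  M: [-1  1  1 -1 -1]
  L: [-1  0  1  1  0]
Echelon form has 3 nonzero rows (pivots: X1,X2,X3)
n=5, r=3 ⇒ 2 dimensionless groups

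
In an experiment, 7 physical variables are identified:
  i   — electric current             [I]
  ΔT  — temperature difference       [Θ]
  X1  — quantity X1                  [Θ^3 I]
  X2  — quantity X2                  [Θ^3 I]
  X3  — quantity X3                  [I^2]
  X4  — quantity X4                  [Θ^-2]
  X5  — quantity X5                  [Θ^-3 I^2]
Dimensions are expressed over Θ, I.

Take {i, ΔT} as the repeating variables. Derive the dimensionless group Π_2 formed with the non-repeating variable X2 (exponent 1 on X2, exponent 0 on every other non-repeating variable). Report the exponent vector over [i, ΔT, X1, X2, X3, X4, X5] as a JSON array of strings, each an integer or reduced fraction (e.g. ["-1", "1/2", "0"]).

Exponent matrix [Θ,I] × [i,ΔT,X1,X2,X3,X4,X5]:
  Θ: [ 0  1  3  3  0 -2 -3]
  I: [ 1  0  1  1  2  0  2]
Echelon form has 2 nonzero rows (pivots: i,ΔT)
Repeat: i,ΔT; free: X1,X2,X3,X4,X5
RREF:
  r0: [   1    0    1    1    2    0    2]
  r1: [   0    1    3    3    0   -2   -3]
Fix exponent of X2 at 1, X1 at 0, X3 at 0, X4 at 0, X5 at 0; solve each RREF row for its pivot's exponent:
  r0: exp(i) + (1)·1 = 0 ⇒ exp(i) = -1
  r1: exp(ΔT) + (3)·1 = 0 ⇒ exp(ΔT) = -3
Π_2 = i^-1 · ΔT^-3 · X2

["-1", "-3", "0", "1", "0", "0", "0"]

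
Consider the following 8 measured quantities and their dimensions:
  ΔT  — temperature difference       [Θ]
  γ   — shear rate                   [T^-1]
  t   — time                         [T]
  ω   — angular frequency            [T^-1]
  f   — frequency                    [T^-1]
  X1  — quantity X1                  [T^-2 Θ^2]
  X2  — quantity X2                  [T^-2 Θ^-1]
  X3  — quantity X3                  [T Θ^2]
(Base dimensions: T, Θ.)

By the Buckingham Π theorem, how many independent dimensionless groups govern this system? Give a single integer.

Write exponents as rows T,Θ / cols ΔT,γ,t,ω,f,X1,X2,X3:
  T: [ 0 -1  1 -1 -1 -2 -2  1]
  Θ: [ 1  0  0  0  0  2 -1  2]
RREF → pivots at {ΔT,γ} ⇒ r = 2
8 vars − rank 2 = 6 Π groups

6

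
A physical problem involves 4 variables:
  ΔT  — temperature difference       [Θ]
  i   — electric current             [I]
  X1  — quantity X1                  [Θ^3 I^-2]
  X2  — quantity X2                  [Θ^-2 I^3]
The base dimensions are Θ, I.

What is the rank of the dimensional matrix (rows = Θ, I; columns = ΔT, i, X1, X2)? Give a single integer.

2

Dimensional matrix (Θ×I by ΔT×i×X1×X2):
  Θ: [ 1  0  3 -2]
  I: [ 0  1 -2  3]
RREF → pivots at {ΔT,i} ⇒ r = 2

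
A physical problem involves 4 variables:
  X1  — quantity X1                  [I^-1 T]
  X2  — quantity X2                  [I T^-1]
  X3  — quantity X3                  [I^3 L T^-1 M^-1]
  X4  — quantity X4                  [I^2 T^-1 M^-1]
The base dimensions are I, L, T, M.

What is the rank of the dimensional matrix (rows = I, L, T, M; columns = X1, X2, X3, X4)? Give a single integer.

Dimensional matrix (I×L×T×M by X1×X2×X3×X4):
  I: [-1  1  3  2]
  L: [ 0  0  1  0]
  T: [ 1 -1 -1 -1]
  M: [ 0  0 -1 -1]
Row reduction gives pivot columns X1,X3,X4; rank = 3

3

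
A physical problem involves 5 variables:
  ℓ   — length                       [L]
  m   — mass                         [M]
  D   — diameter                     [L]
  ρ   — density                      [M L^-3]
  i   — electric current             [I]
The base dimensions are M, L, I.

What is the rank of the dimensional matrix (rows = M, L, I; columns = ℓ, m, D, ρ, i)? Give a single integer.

Exponent matrix [M,L,I] × [ℓ,m,D,ρ,i]:
  M: [ 0  1  0  1  0]
  L: [ 1  0  1 -3  0]
  I: [ 0  0  0  0  1]
Echelon form has 3 nonzero rows (pivots: ℓ,m,i)

3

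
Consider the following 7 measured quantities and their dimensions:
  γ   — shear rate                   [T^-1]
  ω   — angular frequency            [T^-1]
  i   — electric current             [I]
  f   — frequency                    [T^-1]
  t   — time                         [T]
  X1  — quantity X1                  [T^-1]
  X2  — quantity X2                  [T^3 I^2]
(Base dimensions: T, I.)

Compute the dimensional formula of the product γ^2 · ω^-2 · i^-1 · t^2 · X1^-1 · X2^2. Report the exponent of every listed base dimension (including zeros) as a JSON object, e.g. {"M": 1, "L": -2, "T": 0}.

{"T": 9, "I": 3}

Write exponents as rows T,I / cols γ,ω,i,f,t,X1,X2:
  T: [-1 -1  0 -1  1 -1  3]
  I: [ 0  0  1  0  0  0  2]
  [T]: (2)·-1+(-2)·-1+(-1)·0+(2)·1+(-1)·-1+(2)·3 = 9
  [I]: (2)·0+(-2)·0+(-1)·1+(2)·0+(-1)·0+(2)·2 = 3
⇒ T^9 I^3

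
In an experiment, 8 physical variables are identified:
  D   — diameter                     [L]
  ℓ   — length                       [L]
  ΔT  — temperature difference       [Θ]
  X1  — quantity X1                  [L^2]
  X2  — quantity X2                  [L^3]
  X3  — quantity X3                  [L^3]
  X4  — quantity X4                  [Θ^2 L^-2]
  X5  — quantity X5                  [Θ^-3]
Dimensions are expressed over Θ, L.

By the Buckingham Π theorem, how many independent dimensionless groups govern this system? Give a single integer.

Exponent matrix [Θ,L] × [D,ℓ,ΔT,X1,X2,X3,X4,X5]:
  Θ: [ 0  0  1  0  0  0  2 -3]
  L: [ 1  1  0  2  3  3 -2  0]
Row reduction gives pivot columns D,ΔT; rank = 2
Π count = n − r = 8 − 2 = 6

6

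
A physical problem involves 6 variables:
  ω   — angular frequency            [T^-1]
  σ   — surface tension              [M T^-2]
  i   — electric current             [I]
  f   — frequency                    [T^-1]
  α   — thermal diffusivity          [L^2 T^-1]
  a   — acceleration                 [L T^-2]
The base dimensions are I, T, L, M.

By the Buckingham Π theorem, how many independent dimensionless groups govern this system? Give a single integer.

Write exponents as rows I,T,L,M / cols ω,σ,i,f,α,a:
  I: [ 0  0  1  0  0  0]
  T: [-1 -2  0 -1 -1 -2]
  L: [ 0  0  0  0  2  1]
  M: [ 0  1  0  0  0  0]
RREF → pivots at {ω,σ,i,α} ⇒ r = 4
n=6, r=4 ⇒ 2 dimensionless groups

2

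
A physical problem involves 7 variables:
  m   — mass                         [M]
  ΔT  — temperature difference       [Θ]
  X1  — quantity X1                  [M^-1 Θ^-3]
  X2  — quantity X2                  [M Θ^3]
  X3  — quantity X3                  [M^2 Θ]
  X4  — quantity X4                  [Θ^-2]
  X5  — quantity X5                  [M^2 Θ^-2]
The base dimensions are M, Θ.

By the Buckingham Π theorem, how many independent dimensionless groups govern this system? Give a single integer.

5

Write exponents as rows M,Θ / cols m,ΔT,X1,X2,X3,X4,X5:
  M: [ 1  0 -1  1  2  0  2]
  Θ: [ 0  1 -3  3  1 -2 -2]
RREF → pivots at {m,ΔT} ⇒ r = 2
Π count = n − r = 7 − 2 = 5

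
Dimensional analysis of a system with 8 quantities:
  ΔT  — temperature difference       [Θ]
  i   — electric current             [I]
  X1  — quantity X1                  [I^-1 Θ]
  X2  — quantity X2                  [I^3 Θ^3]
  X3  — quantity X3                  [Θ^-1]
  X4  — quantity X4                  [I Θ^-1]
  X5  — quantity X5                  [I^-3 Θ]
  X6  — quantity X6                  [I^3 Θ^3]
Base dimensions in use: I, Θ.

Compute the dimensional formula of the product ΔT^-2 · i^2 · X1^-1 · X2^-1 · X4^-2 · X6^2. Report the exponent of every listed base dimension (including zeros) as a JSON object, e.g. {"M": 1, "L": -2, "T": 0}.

Write exponents as rows I,Θ / cols ΔT,i,X1,X2,X3,X4,X5,X6:
  I: [ 0  1 -1  3  0  1 -3  3]
  Θ: [ 1  0  1  3 -1 -1  1  3]
  [I]: (-2)·0+(2)·1+(-1)·-1+(-1)·3+(-2)·1+(2)·3 = 4
  [Θ]: (-2)·1+(2)·0+(-1)·1+(-1)·3+(-2)·-1+(2)·3 = 2
⇒ I^4 Θ^2

{"I": 4, "Θ": 2}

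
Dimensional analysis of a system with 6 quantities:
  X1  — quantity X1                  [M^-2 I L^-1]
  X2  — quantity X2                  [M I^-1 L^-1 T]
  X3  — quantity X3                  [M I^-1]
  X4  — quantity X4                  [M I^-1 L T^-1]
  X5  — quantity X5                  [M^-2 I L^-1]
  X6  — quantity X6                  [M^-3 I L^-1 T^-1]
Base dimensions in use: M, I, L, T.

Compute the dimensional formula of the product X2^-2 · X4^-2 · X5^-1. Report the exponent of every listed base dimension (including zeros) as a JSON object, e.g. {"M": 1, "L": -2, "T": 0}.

Write exponents as rows M,I,L,T / cols X1,X2,X3,X4,X5,X6:
  M: [-2  1  1  1 -2 -3]
  I: [ 1 -1 -1 -1  1  1]
  L: [-1 -1  0  1 -1 -1]
  T: [ 0  1  0 -1  0 -1]
  [M]: (-2)·1+(-2)·1+(-1)·-2 = -2
  [I]: (-2)·-1+(-2)·-1+(-1)·1 = 3
  [L]: (-2)·-1+(-2)·1+(-1)·-1 = 1
  [T]: (-2)·1+(-2)·-1+(-1)·0 = 0
⇒ M^-2 I^3 L

{"M": -2, "I": 3, "L": 1, "T": 0}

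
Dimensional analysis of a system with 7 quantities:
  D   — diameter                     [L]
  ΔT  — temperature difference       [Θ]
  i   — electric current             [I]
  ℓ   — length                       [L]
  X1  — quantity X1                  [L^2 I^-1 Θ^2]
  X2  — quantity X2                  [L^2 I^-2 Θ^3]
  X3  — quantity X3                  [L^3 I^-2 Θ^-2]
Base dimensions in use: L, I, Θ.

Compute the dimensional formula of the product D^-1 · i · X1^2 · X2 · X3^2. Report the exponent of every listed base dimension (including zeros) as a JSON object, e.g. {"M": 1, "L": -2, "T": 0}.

Dimensional matrix (L×I×Θ by D×ΔT×i×ℓ×X1×X2×X3):
  L: [ 1  0  0  1  2  2  3]
  I: [ 0  0  1  0 -1 -2 -2]
  Θ: [ 0  1  0  0  2  3 -2]
  [L]: (-1)·1+(1)·0+(2)·2+(1)·2+(2)·3 = 11
  [I]: (-1)·0+(1)·1+(2)·-1+(1)·-2+(2)·-2 = -7
  [Θ]: (-1)·0+(1)·0+(2)·2+(1)·3+(2)·-2 = 3
⇒ L^11 I^-7 Θ^3

{"L": 11, "I": -7, "Θ": 3}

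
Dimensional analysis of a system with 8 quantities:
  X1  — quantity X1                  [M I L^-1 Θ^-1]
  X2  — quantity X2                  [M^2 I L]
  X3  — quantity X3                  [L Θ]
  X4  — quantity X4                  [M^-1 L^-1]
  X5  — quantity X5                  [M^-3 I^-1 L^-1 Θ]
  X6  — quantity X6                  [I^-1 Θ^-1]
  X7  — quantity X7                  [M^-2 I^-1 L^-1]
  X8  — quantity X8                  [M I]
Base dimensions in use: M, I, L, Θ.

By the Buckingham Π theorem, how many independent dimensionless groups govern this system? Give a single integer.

Dimensional matrix (M×I×L×Θ by X1×X2×X3×X4×X5×X6×X7×X8):
  M: [ 1  2  0 -1 -3  0 -2  1]
  I: [ 1  1  0  0 -1 -1 -1  1]
  L: [-1  1  1 -1 -1  0 -1  0]
  Θ: [-1  0  1  0  1 -1  0  0]
Echelon form has 3 nonzero rows (pivots: X1,X2,X3)
8 vars − rank 3 = 5 Π groups

5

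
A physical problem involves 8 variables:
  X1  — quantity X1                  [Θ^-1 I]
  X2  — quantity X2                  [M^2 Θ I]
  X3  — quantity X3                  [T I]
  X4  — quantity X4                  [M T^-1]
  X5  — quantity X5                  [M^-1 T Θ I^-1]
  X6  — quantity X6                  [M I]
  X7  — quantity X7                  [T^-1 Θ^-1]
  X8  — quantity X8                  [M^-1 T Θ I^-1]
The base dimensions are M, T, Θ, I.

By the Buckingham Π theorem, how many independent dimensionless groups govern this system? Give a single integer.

Exponent matrix [M,T,Θ,I] × [X1,X2,X3,X4,X5,X6,X7,X8]:
  M: [ 0  2  0  1 -1  1  0 -1]
  T: [ 0  0  1 -1  1  0 -1  1]
  Θ: [-1  1  0  0  1  0 -1  1]
  I: [ 1  1  1  0 -1  1  0 -1]
Echelon form has 3 nonzero rows (pivots: X1,X2,X3)
Π count = n − r = 8 − 3 = 5

5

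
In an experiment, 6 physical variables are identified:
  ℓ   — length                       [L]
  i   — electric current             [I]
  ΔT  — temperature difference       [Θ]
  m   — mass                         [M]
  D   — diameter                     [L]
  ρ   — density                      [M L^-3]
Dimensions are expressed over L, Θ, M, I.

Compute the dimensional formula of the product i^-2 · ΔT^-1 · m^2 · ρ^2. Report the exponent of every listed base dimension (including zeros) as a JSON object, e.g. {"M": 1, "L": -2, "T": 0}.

{"L": -6, "Θ": -1, "M": 4, "I": -2}

Dimensional matrix (L×Θ×M×I by ℓ×i×ΔT×m×D×ρ):
  L: [ 1  0  0  0  1 -3]
  Θ: [ 0  0  1  0  0  0]
  M: [ 0  0  0  1  0  1]
  I: [ 0  1  0  0  0  0]
  [L]: (-2)·0+(-1)·0+(2)·0+(2)·-3 = -6
  [Θ]: (-2)·0+(-1)·1+(2)·0+(2)·0 = -1
  [M]: (-2)·0+(-1)·0+(2)·1+(2)·1 = 4
  [I]: (-2)·1+(-1)·0+(2)·0+(2)·0 = -2
⇒ L^-6 Θ^-1 M^4 I^-2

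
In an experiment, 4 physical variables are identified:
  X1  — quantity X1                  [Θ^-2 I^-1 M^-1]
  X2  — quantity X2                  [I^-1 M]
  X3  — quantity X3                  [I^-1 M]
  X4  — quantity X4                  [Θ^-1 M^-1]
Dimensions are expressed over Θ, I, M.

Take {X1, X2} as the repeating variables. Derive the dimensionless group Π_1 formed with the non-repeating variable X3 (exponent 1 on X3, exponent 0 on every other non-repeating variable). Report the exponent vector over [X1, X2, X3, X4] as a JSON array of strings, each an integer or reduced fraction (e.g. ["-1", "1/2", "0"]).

["0", "-1", "1", "0"]

Dimensional matrix (Θ×I×M by X1×X2×X3×X4):
  Θ: [-2  0  0 -1]
  I: [-1 -1 -1  0]
  M: [-1  1  1 -1]
Row reduction gives pivot columns X1,X2; rank = 2
Pivot set = {X1,X2}, free = {X3,X4}
RREF:
  r0: [   1    0    0  1/2]
  r1: [   0    1    1 -1/2]
  r2: [   0    0    0    0]
Fix exponent of X3 at 1, X4 at 0; solve each RREF row for its pivot's exponent:
  r0: exp(X1) + (0)·1 = 0 ⇒ exp(X1) = 0
  r1: exp(X2) + (1)·1 = 0 ⇒ exp(X2) = -1
Π_1 = X2^-1 · X3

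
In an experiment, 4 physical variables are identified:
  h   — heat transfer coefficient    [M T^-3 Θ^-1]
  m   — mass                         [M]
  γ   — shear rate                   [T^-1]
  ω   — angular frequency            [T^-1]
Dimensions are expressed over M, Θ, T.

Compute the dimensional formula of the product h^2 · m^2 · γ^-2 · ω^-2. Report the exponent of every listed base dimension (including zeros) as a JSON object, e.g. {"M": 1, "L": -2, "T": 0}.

Dimensional matrix (M×Θ×T by h×m×γ×ω):
  M: [ 1  1  0  0]
  Θ: [-1  0  0  0]
  T: [-3  0 -1 -1]
  [M]: (2)·1+(2)·1+(-2)·0+(-2)·0 = 4
  [Θ]: (2)·-1+(2)·0+(-2)·0+(-2)·0 = -2
  [T]: (2)·-3+(2)·0+(-2)·-1+(-2)·-1 = -2
⇒ M^4 Θ^-2 T^-2

{"M": 4, "Θ": -2, "T": -2}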